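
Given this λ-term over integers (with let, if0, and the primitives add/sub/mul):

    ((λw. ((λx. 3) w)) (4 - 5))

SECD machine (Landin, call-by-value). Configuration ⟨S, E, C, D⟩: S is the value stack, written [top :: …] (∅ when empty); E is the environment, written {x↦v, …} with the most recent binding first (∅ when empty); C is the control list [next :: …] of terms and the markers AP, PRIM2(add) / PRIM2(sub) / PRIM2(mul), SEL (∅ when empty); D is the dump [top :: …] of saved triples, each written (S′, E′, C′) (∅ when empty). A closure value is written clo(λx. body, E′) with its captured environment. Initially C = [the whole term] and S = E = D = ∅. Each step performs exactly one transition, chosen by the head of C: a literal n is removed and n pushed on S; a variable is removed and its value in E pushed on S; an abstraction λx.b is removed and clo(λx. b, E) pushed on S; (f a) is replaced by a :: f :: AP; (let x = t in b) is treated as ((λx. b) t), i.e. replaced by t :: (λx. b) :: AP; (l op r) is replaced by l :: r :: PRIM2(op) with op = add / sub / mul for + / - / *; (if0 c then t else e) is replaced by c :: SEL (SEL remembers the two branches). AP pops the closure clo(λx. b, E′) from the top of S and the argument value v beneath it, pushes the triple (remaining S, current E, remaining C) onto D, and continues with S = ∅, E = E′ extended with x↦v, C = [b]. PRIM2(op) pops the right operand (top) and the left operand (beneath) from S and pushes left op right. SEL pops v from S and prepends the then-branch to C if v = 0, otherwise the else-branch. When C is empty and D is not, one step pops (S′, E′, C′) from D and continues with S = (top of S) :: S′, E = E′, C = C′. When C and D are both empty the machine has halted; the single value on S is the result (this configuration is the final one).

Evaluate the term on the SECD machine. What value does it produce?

t=0: ⟨S=∅; E=∅; C=[((λw. ((λx. 3) w)) (4 - 5))]; D=∅⟩
t=1: ⟨S=∅; E=∅; C=[(4 - 5) :: (λw. ((λx. 3) w)) :: AP]; D=∅⟩
t=2: ⟨S=∅; E=∅; C=[4 :: 5 :: PRIM2(sub) :: (λw. ((λx. 3) w)) :: AP]; D=∅⟩
t=3: ⟨S=[4]; E=∅; C=[5 :: PRIM2(sub) :: (λw. ((λx. 3) w)) :: AP]; D=∅⟩
t=4: ⟨S=[5 :: 4]; E=∅; C=[PRIM2(sub) :: (λw. ((λx. 3) w)) :: AP]; D=∅⟩
t=5: ⟨S=[-1]; E=∅; C=[(λw. ((λx. 3) w)) :: AP]; D=∅⟩
t=6: ⟨S=[clo(λw. ((λx. 3) w), ∅) :: -1]; E=∅; C=[AP]; D=∅⟩
t=7: ⟨S=∅; E={w↦-1}; C=[((λx. 3) w)]; D=[(∅, ∅, ∅)]⟩
t=8: ⟨S=∅; E={w↦-1}; C=[w :: (λx. 3) :: AP]; D=[(∅, ∅, ∅)]⟩
t=9: ⟨S=[-1]; E={w↦-1}; C=[(λx. 3) :: AP]; D=[(∅, ∅, ∅)]⟩
t=10: ⟨S=[clo(λx. 3, {w↦-1}) :: -1]; E={w↦-1}; C=[AP]; D=[(∅, ∅, ∅)]⟩
t=11: ⟨S=∅; E={x↦-1, w↦-1}; C=[3]; D=[(∅, {w↦-1}, ∅) :: (∅, ∅, ∅)]⟩
t=12: ⟨S=[3]; E={x↦-1, w↦-1}; C=∅; D=[(∅, {w↦-1}, ∅) :: (∅, ∅, ∅)]⟩
t=13: ⟨S=[3]; E={w↦-1}; C=∅; D=[(∅, ∅, ∅)]⟩
t=14: ⟨S=[3]; E=∅; C=∅; D=∅⟩
→ final value 3

Answer: 3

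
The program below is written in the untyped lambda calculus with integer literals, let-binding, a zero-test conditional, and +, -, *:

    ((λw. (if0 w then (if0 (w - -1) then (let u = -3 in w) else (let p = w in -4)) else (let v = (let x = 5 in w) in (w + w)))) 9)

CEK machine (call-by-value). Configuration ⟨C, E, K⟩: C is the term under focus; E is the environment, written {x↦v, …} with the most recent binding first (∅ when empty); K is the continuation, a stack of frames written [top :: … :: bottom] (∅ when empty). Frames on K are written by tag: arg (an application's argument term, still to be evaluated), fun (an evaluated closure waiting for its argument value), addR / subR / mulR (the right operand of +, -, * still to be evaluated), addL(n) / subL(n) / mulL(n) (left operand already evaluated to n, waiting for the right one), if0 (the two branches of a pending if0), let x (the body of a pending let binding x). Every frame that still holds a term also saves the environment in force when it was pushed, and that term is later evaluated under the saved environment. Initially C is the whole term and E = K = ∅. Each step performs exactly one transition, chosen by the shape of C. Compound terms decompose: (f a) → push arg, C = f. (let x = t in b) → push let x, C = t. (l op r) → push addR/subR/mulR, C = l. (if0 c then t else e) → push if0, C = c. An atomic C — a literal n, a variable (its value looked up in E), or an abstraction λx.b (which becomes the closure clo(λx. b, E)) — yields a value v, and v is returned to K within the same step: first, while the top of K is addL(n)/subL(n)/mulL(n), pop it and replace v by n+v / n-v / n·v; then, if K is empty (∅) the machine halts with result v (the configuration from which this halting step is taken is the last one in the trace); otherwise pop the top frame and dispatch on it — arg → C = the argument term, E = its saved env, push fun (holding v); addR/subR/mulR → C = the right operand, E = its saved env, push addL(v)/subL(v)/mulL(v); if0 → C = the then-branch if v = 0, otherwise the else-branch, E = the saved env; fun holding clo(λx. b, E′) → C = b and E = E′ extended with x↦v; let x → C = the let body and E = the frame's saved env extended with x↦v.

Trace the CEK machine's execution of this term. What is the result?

Answer: 18

Machine steps:
[0] ⟨C=((λw. (if0 w then (if0 (w - -1) then (let u = -3 in w) else (let p = w in -4)) else (let v = (let x = 5 in w) in (w + w)))) 9); E=∅; K=∅⟩
[1] ⟨C=(λw. (if0 w then (if0 (w - -1) then (let u = -3 in w) else (let p = w in -4)) else (let v = (let x = 5 in w) in (w + w)))); E=∅; K=[arg]⟩
[2] ⟨C=9; E=∅; K=[fun]⟩
[3] ⟨C=(if0 w then (if0 (w - -1) then (let u = -3 in w) else (let p = w in -4)) else (let v = (let x = 5 in w) in (w + w))); E={w↦9}; K=∅⟩
[4] ⟨C=w; E={w↦9}; K=[if0]⟩
[5] ⟨C=(let v = (let x = 5 in w) in (w + w)); E={w↦9}; K=∅⟩
[6] ⟨C=(let x = 5 in w); E={w↦9}; K=[let v]⟩
[7] ⟨C=5; E={w↦9}; K=[let x :: let v]⟩
[8] ⟨C=w; E={x↦5, w↦9}; K=[let v]⟩
[9] ⟨C=(w + w); E={v↦9, w↦9}; K=∅⟩
[10] ⟨C=w; E={v↦9, w↦9}; K=[addR]⟩
[11] ⟨C=w; E={v↦9, w↦9}; K=[addL(9)]⟩
→ final value 18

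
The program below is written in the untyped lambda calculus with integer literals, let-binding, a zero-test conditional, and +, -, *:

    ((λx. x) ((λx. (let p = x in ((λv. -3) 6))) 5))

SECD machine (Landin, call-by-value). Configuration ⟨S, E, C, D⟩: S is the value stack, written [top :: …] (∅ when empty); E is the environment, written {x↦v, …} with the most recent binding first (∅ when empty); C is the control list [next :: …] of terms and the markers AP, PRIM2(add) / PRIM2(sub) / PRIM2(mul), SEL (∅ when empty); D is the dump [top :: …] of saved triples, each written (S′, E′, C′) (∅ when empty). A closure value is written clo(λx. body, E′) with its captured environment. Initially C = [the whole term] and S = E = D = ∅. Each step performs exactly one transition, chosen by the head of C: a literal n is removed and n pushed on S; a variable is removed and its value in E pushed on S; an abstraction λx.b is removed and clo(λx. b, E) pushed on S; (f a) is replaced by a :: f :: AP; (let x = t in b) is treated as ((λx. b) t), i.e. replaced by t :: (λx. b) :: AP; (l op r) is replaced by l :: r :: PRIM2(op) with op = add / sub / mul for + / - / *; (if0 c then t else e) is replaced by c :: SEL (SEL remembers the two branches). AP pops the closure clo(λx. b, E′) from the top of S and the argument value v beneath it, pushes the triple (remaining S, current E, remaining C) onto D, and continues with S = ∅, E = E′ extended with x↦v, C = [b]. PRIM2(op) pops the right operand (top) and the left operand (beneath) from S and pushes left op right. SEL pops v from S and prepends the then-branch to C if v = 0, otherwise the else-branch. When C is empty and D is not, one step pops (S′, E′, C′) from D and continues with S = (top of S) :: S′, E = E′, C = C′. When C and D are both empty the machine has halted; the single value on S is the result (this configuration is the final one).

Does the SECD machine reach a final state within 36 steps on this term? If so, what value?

Answer: -3

Execution trace:
0. <S=∅, E=∅, C=[((λx. x) ((λx. (let p = x in ((λv. -3) 6))) 5))], D=∅>
1. <S=∅, E=∅, C=[((λx. (let p = x in ((λv. -3) 6))) 5) :: (λx. x) :: AP], D=∅>
2. <S=∅, E=∅, C=[5 :: (λx. (let p = x in ((λv. -3) 6))) :: AP :: (λx. x) :: AP], D=∅>
3. <S=[5], E=∅, C=[(λx. (let p = x in ((λv. -3) 6))) :: AP :: (λx. x) :: AP], D=∅>
4. <S=[clo(λx. (let p = x in ((λv. -3) 6)), ∅) :: 5], E=∅, C=[AP :: (λx. x) :: AP], D=∅>
5. <S=∅, E={x↦5}, C=[(let p = x in ((λv. -3) 6))], D=[(∅, ∅, [(λx. x) :: AP])]>
6. <S=∅, E={x↦5}, C=[x :: (λp. ((λv. -3) 6)) :: AP], D=[(∅, ∅, [(λx. x) :: AP])]>
7. <S=[5], E={x↦5}, C=[(λp. ((λv. -3) 6)) :: AP], D=[(∅, ∅, [(λx. x) :: AP])]>
8. <S=[clo(λp. ((λv. -3) 6), {x↦5}) :: 5], E={x↦5}, C=[AP], D=[(∅, ∅, [(λx. x) :: AP])]>
9. <S=∅, E={p↦5, x↦5}, C=[((λv. -3) 6)], D=[(∅, {x↦5}, ∅) :: (∅, ∅, [(λx. x) :: AP])]>
10. <S=∅, E={p↦5, x↦5}, C=[6 :: (λv. -3) :: AP], D=[(∅, {x↦5}, ∅) :: (∅, ∅, [(λx. x) :: AP])]>
11. <S=[6], E={p↦5, x↦5}, C=[(λv. -3) :: AP], D=[(∅, {x↦5}, ∅) :: (∅, ∅, [(λx. x) :: AP])]>
12. <S=[clo(λv. -3, {p↦5, x↦5}) :: 6], E={p↦5, x↦5}, C=[AP], D=[(∅, {x↦5}, ∅) :: (∅, ∅, [(λx. x) :: AP])]>
13. <S=∅, E={v↦6, p↦5, x↦5}, C=[-3], D=[(∅, {p↦5, x↦5}, ∅) :: (∅, {x↦5}, ∅) :: (∅, ∅, [(λx. x) :: AP])]>
14. <S=[-3], E={v↦6, p↦5, x↦5}, C=∅, D=[(∅, {p↦5, x↦5}, ∅) :: (∅, {x↦5}, ∅) :: (∅, ∅, [(λx. x) :: AP])]>
15. <S=[-3], E={p↦5, x↦5}, C=∅, D=[(∅, {x↦5}, ∅) :: (∅, ∅, [(λx. x) :: AP])]>
16. <S=[-3], E={x↦5}, C=∅, D=[(∅, ∅, [(λx. x) :: AP])]>
17. <S=[-3], E=∅, C=[(λx. x) :: AP], D=∅>
18. <S=[clo(λx. x, ∅) :: -3], E=∅, C=[AP], D=∅>
19. <S=∅, E={x↦-3}, C=[x], D=[(∅, ∅, ∅)]>
20. <S=[-3], E={x↦-3}, C=∅, D=[(∅, ∅, ∅)]>
21. <S=[-3], E=∅, C=∅, D=∅>
→ final value -3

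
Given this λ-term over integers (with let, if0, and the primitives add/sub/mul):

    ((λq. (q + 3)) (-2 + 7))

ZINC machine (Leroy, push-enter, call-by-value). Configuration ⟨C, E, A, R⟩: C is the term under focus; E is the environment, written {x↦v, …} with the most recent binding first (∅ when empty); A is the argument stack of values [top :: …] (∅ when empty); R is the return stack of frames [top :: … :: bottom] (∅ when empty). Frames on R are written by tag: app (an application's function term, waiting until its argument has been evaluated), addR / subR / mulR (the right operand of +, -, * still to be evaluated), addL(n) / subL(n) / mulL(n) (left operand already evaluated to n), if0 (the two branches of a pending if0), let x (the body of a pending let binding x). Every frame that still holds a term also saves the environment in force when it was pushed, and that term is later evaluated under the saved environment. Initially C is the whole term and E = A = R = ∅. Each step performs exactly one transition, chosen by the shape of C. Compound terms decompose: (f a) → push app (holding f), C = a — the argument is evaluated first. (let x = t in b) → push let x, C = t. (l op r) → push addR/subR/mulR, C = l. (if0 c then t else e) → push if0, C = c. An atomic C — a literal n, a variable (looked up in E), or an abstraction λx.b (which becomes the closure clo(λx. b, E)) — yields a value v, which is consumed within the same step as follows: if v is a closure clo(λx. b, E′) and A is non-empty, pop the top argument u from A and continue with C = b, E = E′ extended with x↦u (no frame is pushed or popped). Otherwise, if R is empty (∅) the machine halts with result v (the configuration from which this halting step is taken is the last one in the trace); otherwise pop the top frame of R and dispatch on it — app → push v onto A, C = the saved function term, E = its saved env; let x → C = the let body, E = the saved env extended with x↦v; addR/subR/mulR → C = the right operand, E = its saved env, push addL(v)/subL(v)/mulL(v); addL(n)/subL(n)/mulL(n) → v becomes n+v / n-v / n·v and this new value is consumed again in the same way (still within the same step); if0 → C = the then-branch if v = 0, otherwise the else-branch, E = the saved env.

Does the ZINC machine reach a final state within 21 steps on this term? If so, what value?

step 0: ⟨C=((λq. (q + 3)) (-2 + 7)); E=∅; A=∅; R=∅⟩
step 1: ⟨C=(-2 + 7); E=∅; A=∅; R=[app]⟩
step 2: ⟨C=-2; E=∅; A=∅; R=[addR :: app]⟩
step 3: ⟨C=7; E=∅; A=∅; R=[addL(-2) :: app]⟩
step 4: ⟨C=(λq. (q + 3)); E=∅; A=[5]; R=∅⟩
step 5: ⟨C=(q + 3); E={q↦5}; A=∅; R=∅⟩
step 6: ⟨C=q; E={q↦5}; A=∅; R=[addR]⟩
step 7: ⟨C=3; E={q↦5}; A=∅; R=[addL(5)]⟩
→ final value 8

Answer: 8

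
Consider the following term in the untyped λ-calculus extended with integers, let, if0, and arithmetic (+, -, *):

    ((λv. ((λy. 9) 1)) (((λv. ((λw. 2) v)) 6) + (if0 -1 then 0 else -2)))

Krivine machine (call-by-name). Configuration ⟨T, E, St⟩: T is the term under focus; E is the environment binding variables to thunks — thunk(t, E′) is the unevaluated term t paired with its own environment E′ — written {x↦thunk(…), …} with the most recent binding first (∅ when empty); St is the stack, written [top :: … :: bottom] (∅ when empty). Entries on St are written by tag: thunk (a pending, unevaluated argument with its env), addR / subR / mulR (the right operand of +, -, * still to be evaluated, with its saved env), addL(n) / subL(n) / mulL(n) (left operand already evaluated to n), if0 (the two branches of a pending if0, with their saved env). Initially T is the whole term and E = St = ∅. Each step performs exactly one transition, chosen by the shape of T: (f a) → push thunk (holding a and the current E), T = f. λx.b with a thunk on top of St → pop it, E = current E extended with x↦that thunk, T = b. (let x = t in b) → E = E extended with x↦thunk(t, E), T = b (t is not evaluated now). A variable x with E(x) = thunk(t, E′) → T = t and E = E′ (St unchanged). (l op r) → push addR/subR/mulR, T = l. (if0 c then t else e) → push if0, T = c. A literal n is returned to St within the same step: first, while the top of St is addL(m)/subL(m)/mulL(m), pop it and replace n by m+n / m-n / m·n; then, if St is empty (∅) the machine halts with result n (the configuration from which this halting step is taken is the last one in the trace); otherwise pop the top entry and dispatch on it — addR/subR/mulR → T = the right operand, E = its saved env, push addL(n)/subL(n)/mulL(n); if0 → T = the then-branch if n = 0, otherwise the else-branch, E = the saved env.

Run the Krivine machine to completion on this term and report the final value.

step 0: ⟨T=((λv. ((λy. 9) 1)) (((λv. ((λw. 2) v)) 6) + (if0 -1 then 0 else -2))); E=∅; St=∅⟩
step 1: ⟨T=(λv. ((λy. 9) 1)); E=∅; St=[thunk]⟩
step 2: ⟨T=((λy. 9) 1); E={v↦thunk((((λv. ((λw. 2) v)) 6) + (if0 -1 then 0 else -2)), ∅)}; St=∅⟩
step 3: ⟨T=(λy. 9); E={v↦thunk((((λv. ((λw. 2) v)) 6) + (if0 -1 then 0 else -2)), ∅)}; St=[thunk]⟩
step 4: ⟨T=9; E={y↦thunk(1, {v↦thunk((((λv. ((λw. 2) v)) 6) + (if0 -1 then 0 else -2)), ∅)}), v↦thunk((((λv. ((λw. 2) v)) 6) + (if0 -1 then 0 else -2)), ∅)}; St=∅⟩
→ final value 9

Answer: 9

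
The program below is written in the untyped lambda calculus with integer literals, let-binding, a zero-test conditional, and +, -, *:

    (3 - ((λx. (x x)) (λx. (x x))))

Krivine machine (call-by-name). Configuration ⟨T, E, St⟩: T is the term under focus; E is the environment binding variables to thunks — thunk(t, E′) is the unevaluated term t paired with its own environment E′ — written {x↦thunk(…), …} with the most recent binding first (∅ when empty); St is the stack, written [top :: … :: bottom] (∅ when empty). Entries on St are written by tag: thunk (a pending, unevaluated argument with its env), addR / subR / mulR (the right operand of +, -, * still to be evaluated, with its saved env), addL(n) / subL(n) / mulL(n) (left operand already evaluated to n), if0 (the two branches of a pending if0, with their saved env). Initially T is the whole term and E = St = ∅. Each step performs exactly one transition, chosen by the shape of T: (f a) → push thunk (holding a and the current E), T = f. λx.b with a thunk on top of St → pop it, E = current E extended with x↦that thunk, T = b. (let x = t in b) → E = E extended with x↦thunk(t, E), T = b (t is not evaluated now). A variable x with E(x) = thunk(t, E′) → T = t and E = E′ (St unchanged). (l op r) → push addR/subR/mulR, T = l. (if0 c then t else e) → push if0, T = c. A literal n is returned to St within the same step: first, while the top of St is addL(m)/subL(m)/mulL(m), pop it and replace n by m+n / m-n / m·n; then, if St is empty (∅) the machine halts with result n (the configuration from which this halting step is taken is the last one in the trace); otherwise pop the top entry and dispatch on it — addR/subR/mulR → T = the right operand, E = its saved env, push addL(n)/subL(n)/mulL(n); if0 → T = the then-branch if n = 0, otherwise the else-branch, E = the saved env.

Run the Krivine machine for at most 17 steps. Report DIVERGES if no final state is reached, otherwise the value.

[0] <T=(3 - ((λx. (x x)) (λx. (x x)))), E=∅, St=∅>
[1] <T=3, E=∅, St=[subR]>
[2] <T=((λx. (x x)) (λx. (x x))), E=∅, St=[subL(3)]>
[3] <T=(λx. (x x)), E=∅, St=[thunk :: subL(3)]>
[4] <T=(x x), E={x↦thunk((λx. (x x)), ∅)}, St=[subL(3)]>
[5] <T=x, E={x↦thunk((λx. (x x)), ∅)}, St=[thunk :: subL(3)]>
[6] <T=(λx. (x x)), E=∅, St=[thunk :: subL(3)]>
[7] <T=(x x), E={x↦thunk(x, {x↦thunk((λx. (x x)), ∅)})}, St=[subL(3)]>
[8] <T=x, E={x↦thunk(x, {x↦thunk((λx. (x x)), ∅)})}, St=[thunk :: subL(3)]>
[9] <T=x, E={x↦thunk((λx. (x x)), ∅)}, St=[thunk :: subL(3)]>
[10] <T=(λx. (x x)), E=∅, St=[thunk :: subL(3)]>
[11] <T=(x x), E={x↦thunk(x, {x↦thunk(x, {x↦thunk((λx. (x x)), ∅)})})}, St=[subL(3)]>
[12] <T=x, E={x↦thunk(x, {x↦thunk(x, {x↦thunk((λx. (x x)), ∅)})})}, St=[thunk :: subL(3)]>
[13] <T=x, E={x↦thunk(x, {x↦thunk((λx. (x x)), ∅)})}, St=[thunk :: subL(3)]>
[14] <T=x, E={x↦thunk((λx. (x x)), ∅)}, St=[thunk :: subL(3)]>
[15] <T=(λx. (x x)), E=∅, St=[thunk :: subL(3)]>
[16] <T=(x x), E={x↦thunk(x, {x↦thunk(x, {x↦thunk(x, {x↦thunk((λx. (x x)), ∅)})})})}, St=[subL(3)]>
[17] <T=x, E={x↦thunk(x, {x↦thunk(x, {x↦thunk(x, {x↦thunk((λx. (x x)), ∅)})})})}, St=[thunk :: subL(3)]>
→ 17 transitions taken and the configuration is still not final: no result within 17 steps

Answer: DIVERGES (no final state within 17 steps)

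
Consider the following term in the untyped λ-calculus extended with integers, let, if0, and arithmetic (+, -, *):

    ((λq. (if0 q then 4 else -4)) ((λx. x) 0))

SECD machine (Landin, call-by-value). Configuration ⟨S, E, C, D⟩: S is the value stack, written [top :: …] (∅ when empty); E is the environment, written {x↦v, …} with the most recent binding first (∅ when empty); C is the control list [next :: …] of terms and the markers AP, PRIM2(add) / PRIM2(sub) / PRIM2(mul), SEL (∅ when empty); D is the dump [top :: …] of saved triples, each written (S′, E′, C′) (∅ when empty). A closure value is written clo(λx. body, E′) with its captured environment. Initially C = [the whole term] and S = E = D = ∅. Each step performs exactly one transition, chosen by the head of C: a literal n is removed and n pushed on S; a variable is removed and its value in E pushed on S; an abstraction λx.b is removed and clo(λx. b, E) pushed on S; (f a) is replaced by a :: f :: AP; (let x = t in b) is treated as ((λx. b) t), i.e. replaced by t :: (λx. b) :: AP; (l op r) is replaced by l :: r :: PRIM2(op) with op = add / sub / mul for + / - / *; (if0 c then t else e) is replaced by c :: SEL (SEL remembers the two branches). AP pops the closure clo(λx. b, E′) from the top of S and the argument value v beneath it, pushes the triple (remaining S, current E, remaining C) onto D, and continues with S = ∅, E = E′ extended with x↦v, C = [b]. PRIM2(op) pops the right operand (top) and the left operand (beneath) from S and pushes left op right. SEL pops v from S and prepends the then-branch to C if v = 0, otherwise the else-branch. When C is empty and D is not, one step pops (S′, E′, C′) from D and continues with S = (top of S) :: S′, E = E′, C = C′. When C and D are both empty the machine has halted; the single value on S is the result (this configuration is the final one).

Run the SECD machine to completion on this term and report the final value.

step 0: [S=∅ | E=∅ | C=[((λq. (if0 q then 4 else -4)) ((λx. x) 0))] | D=∅]
step 1: [S=∅ | E=∅ | C=[((λx. x) 0) :: (λq. (if0 q then 4 else -4)) :: AP] | D=∅]
step 2: [S=∅ | E=∅ | C=[0 :: (λx. x) :: AP :: (λq. (if0 q then 4 else -4)) :: AP] | D=∅]
step 3: [S=[0] | E=∅ | C=[(λx. x) :: AP :: (λq. (if0 q then 4 else -4)) :: AP] | D=∅]
step 4: [S=[clo(λx. x, ∅) :: 0] | E=∅ | C=[AP :: (λq. (if0 q then 4 else -4)) :: AP] | D=∅]
step 5: [S=∅ | E={x↦0} | C=[x] | D=[(∅, ∅, [(λq. (if0 q then 4 else -4)) :: AP])]]
step 6: [S=[0] | E={x↦0} | C=∅ | D=[(∅, ∅, [(λq. (if0 q then 4 else -4)) :: AP])]]
step 7: [S=[0] | E=∅ | C=[(λq. (if0 q then 4 else -4)) :: AP] | D=∅]
step 8: [S=[clo(λq. (if0 q then 4 else -4), ∅) :: 0] | E=∅ | C=[AP] | D=∅]
step 9: [S=∅ | E={q↦0} | C=[(if0 q then 4 else -4)] | D=[(∅, ∅, ∅)]]
step 10: [S=∅ | E={q↦0} | C=[q :: SEL] | D=[(∅, ∅, ∅)]]
step 11: [S=[0] | E={q↦0} | C=[SEL] | D=[(∅, ∅, ∅)]]
step 12: [S=∅ | E={q↦0} | C=[4] | D=[(∅, ∅, ∅)]]
step 13: [S=[4] | E={q↦0} | C=∅ | D=[(∅, ∅, ∅)]]
step 14: [S=[4] | E=∅ | C=∅ | D=∅]
→ final value 4

Answer: 4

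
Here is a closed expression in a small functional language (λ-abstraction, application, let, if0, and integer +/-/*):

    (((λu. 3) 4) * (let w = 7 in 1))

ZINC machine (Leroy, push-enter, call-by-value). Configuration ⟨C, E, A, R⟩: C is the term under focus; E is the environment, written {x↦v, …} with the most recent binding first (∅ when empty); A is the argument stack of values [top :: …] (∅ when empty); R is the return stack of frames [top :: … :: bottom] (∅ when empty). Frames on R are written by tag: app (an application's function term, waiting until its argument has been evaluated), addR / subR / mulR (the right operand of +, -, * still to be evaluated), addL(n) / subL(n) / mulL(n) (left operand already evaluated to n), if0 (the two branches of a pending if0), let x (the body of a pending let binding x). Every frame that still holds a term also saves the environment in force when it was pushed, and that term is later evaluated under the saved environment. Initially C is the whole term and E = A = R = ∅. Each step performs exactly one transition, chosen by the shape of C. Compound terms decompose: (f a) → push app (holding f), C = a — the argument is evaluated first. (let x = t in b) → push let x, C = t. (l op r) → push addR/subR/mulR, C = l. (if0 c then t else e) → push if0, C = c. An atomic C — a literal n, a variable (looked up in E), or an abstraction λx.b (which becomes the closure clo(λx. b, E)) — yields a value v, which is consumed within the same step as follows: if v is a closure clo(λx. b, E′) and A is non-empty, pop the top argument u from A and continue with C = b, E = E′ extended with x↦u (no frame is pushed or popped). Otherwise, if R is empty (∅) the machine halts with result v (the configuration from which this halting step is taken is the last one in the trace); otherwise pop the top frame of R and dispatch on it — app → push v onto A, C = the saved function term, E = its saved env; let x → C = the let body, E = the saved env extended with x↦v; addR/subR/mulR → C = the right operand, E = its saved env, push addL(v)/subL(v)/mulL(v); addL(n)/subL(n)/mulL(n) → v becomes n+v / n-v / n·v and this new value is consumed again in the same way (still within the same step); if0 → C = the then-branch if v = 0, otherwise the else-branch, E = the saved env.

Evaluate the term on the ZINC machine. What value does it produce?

[0] ⟨C=(((λu. 3) 4) * (let w = 7 in 1)); E=∅; A=∅; R=∅⟩
[1] ⟨C=((λu. 3) 4); E=∅; A=∅; R=[mulR]⟩
[2] ⟨C=4; E=∅; A=∅; R=[app :: mulR]⟩
[3] ⟨C=(λu. 3); E=∅; A=[4]; R=[mulR]⟩
[4] ⟨C=3; E={u↦4}; A=∅; R=[mulR]⟩
[5] ⟨C=(let w = 7 in 1); E=∅; A=∅; R=[mulL(3)]⟩
[6] ⟨C=7; E=∅; A=∅; R=[let w :: mulL(3)]⟩
[7] ⟨C=1; E={w↦7}; A=∅; R=[mulL(3)]⟩
→ final value 3

Answer: 3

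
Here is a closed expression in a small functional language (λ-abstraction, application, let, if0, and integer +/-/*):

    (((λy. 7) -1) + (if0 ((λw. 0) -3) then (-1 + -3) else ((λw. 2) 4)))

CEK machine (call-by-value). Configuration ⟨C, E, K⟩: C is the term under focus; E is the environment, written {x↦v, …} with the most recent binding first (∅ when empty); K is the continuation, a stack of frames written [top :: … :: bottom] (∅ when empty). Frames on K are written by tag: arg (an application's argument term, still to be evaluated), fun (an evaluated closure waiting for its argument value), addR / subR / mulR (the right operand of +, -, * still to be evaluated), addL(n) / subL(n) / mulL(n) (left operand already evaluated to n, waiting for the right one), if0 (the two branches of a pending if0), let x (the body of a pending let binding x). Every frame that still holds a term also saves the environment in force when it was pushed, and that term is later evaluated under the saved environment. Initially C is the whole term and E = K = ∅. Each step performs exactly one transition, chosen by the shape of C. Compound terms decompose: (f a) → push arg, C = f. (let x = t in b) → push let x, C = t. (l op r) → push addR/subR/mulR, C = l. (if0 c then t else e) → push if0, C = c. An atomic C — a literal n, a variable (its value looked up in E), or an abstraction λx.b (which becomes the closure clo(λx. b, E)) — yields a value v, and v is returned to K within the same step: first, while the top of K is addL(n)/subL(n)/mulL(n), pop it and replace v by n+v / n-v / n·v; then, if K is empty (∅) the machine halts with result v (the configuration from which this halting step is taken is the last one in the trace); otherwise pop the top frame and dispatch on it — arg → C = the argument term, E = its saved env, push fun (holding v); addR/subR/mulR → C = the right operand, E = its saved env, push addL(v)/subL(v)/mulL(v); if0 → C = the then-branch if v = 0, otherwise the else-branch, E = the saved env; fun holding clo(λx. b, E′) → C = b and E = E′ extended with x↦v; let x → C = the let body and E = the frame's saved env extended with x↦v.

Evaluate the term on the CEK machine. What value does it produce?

Answer: 3

Machine steps:
0. [C=(((λy. 7) -1) + (if0 ((λw. 0) -3) then (-1 + -3) else ((λw. 2) 4))) | E=∅ | K=∅]
1. [C=((λy. 7) -1) | E=∅ | K=[addR]]
2. [C=(λy. 7) | E=∅ | K=[arg :: addR]]
3. [C=-1 | E=∅ | K=[fun :: addR]]
4. [C=7 | E={y↦-1} | K=[addR]]
5. [C=(if0 ((λw. 0) -3) then (-1 + -3) else ((λw. 2) 4)) | E=∅ | K=[addL(7)]]
6. [C=((λw. 0) -3) | E=∅ | K=[if0 :: addL(7)]]
7. [C=(λw. 0) | E=∅ | K=[arg :: if0 :: addL(7)]]
8. [C=-3 | E=∅ | K=[fun :: if0 :: addL(7)]]
9. [C=0 | E={w↦-3} | K=[if0 :: addL(7)]]
10. [C=(-1 + -3) | E=∅ | K=[addL(7)]]
11. [C=-1 | E=∅ | K=[addR :: addL(7)]]
12. [C=-3 | E=∅ | K=[addL(-1) :: addL(7)]]
→ final value 3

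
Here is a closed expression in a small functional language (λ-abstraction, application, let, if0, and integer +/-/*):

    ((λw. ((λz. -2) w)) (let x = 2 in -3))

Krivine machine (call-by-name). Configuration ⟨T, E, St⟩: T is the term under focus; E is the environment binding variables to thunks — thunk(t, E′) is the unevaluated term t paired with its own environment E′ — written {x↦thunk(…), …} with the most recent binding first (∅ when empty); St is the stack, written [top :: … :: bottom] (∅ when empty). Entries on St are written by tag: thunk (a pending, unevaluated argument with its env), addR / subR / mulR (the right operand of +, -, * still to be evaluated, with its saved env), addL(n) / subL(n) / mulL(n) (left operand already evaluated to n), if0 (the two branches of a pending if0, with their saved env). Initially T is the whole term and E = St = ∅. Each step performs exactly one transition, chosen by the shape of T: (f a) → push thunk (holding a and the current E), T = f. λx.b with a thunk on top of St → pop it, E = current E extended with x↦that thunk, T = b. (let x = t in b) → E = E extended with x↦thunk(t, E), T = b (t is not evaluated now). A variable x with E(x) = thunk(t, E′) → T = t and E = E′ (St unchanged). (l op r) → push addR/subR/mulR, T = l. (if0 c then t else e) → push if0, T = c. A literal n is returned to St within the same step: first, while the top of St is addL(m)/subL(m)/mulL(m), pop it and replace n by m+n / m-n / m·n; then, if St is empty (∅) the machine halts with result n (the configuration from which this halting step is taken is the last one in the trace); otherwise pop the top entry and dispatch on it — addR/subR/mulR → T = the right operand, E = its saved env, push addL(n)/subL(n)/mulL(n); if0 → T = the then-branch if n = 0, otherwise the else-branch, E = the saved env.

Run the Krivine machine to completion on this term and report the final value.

Answer: -2

Execution trace:
t=0: ⟨T=((λw. ((λz. -2) w)) (let x = 2 in -3)); E=∅; St=∅⟩
t=1: ⟨T=(λw. ((λz. -2) w)); E=∅; St=[thunk]⟩
t=2: ⟨T=((λz. -2) w); E={w↦thunk((let x = 2 in -3), ∅)}; St=∅⟩
t=3: ⟨T=(λz. -2); E={w↦thunk((let x = 2 in -3), ∅)}; St=[thunk]⟩
t=4: ⟨T=-2; E={z↦thunk(w, {w↦thunk((let x = 2 in -3), ∅)}), w↦thunk((let x = 2 in -3), ∅)}; St=∅⟩
→ final value -2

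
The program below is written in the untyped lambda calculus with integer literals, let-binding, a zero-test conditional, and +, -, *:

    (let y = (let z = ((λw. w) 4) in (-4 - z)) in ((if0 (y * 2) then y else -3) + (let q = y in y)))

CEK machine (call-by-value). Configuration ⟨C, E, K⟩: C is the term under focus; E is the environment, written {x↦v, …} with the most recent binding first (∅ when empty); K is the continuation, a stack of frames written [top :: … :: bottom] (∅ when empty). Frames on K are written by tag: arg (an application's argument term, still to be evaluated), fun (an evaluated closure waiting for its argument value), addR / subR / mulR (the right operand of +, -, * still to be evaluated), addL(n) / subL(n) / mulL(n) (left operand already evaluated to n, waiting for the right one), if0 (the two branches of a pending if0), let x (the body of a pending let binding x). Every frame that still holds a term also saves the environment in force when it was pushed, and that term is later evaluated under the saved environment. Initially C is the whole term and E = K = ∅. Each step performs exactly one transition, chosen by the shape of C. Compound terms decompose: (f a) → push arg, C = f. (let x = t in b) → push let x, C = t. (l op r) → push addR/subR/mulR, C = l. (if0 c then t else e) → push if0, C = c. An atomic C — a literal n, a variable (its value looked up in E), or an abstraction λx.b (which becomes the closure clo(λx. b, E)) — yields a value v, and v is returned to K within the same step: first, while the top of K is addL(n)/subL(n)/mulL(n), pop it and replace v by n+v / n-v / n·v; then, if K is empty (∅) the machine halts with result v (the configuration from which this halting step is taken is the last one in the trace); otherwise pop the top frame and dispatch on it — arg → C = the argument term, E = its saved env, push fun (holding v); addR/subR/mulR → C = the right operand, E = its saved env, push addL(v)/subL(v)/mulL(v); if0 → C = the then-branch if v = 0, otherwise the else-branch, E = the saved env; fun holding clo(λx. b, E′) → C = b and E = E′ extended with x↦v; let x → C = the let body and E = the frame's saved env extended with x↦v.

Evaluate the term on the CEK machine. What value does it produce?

t=0: [C=(let y = (let z = ((λw. w) 4) in (-4 - z)) in ((if0 (y * 2) then y else -3) + (let q = y in y))) | E=∅ | K=∅]
t=1: [C=(let z = ((λw. w) 4) in (-4 - z)) | E=∅ | K=[let y]]
t=2: [C=((λw. w) 4) | E=∅ | K=[let z :: let y]]
t=3: [C=(λw. w) | E=∅ | K=[arg :: let z :: let y]]
t=4: [C=4 | E=∅ | K=[fun :: let z :: let y]]
t=5: [C=w | E={w↦4} | K=[let z :: let y]]
t=6: [C=(-4 - z) | E={z↦4} | K=[let y]]
t=7: [C=-4 | E={z↦4} | K=[subR :: let y]]
t=8: [C=z | E={z↦4} | K=[subL(-4) :: let y]]
t=9: [C=((if0 (y * 2) then y else -3) + (let q = y in y)) | E={y↦-8} | K=∅]
t=10: [C=(if0 (y * 2) then y else -3) | E={y↦-8} | K=[addR]]
t=11: [C=(y * 2) | E={y↦-8} | K=[if0 :: addR]]
t=12: [C=y | E={y↦-8} | K=[mulR :: if0 :: addR]]
t=13: [C=2 | E={y↦-8} | K=[mulL(-8) :: if0 :: addR]]
t=14: [C=-3 | E={y↦-8} | K=[addR]]
t=15: [C=(let q = y in y) | E={y↦-8} | K=[addL(-3)]]
t=16: [C=y | E={y↦-8} | K=[let q :: addL(-3)]]
t=17: [C=y | E={q↦-8, y↦-8} | K=[addL(-3)]]
→ final value -11

Answer: -11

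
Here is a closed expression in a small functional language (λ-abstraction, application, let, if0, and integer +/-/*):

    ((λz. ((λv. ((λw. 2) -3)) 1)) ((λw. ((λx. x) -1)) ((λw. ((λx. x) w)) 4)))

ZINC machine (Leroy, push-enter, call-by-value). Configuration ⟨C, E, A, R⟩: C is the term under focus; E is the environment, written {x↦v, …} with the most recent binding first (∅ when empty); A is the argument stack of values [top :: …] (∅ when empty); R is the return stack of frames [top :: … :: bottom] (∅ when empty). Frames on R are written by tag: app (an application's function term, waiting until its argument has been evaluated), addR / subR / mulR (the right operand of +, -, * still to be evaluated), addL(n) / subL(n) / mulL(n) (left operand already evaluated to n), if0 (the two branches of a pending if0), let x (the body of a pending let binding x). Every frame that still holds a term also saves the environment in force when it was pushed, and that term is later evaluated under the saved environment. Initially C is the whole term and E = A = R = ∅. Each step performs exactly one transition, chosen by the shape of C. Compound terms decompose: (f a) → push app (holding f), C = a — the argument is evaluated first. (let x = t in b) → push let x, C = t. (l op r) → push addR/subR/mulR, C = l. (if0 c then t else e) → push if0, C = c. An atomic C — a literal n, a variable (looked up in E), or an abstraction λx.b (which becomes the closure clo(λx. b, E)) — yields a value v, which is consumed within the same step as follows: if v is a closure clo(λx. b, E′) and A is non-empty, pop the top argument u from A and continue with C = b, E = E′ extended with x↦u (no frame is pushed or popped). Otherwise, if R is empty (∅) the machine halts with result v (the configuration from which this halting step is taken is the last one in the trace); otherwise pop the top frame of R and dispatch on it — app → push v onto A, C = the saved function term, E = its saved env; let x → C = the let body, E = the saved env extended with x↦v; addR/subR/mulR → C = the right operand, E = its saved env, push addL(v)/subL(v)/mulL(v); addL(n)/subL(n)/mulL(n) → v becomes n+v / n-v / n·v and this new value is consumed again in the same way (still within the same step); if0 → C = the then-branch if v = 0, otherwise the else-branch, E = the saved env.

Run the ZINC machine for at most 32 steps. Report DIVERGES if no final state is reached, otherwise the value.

step 0: ⟨C=((λz. ((λv. ((λw. 2) -3)) 1)) ((λw. ((λx. x) -1)) ((λw. ((λx. x) w)) 4))); E=∅; A=∅; R=∅⟩
step 1: ⟨C=((λw. ((λx. x) -1)) ((λw. ((λx. x) w)) 4)); E=∅; A=∅; R=[app]⟩
step 2: ⟨C=((λw. ((λx. x) w)) 4); E=∅; A=∅; R=[app :: app]⟩
step 3: ⟨C=4; E=∅; A=∅; R=[app :: app :: app]⟩
step 4: ⟨C=(λw. ((λx. x) w)); E=∅; A=[4]; R=[app :: app]⟩
step 5: ⟨C=((λx. x) w); E={w↦4}; A=∅; R=[app :: app]⟩
step 6: ⟨C=w; E={w↦4}; A=∅; R=[app :: app :: app]⟩
step 7: ⟨C=(λx. x); E={w↦4}; A=[4]; R=[app :: app]⟩
step 8: ⟨C=x; E={x↦4, w↦4}; A=∅; R=[app :: app]⟩
step 9: ⟨C=(λw. ((λx. x) -1)); E=∅; A=[4]; R=[app]⟩
step 10: ⟨C=((λx. x) -1); E={w↦4}; A=∅; R=[app]⟩
step 11: ⟨C=-1; E={w↦4}; A=∅; R=[app :: app]⟩
step 12: ⟨C=(λx. x); E={w↦4}; A=[-1]; R=[app]⟩
step 13: ⟨C=x; E={x↦-1, w↦4}; A=∅; R=[app]⟩
step 14: ⟨C=(λz. ((λv. ((λw. 2) -3)) 1)); E=∅; A=[-1]; R=∅⟩
step 15: ⟨C=((λv. ((λw. 2) -3)) 1); E={z↦-1}; A=∅; R=∅⟩
step 16: ⟨C=1; E={z↦-1}; A=∅; R=[app]⟩
step 17: ⟨C=(λv. ((λw. 2) -3)); E={z↦-1}; A=[1]; R=∅⟩
step 18: ⟨C=((λw. 2) -3); E={v↦1, z↦-1}; A=∅; R=∅⟩
step 19: ⟨C=-3; E={v↦1, z↦-1}; A=∅; R=[app]⟩
step 20: ⟨C=(λw. 2); E={v↦1, z↦-1}; A=[-3]; R=∅⟩
step 21: ⟨C=2; E={w↦-3, v↦1, z↦-1}; A=∅; R=∅⟩
→ final value 2

Answer: 2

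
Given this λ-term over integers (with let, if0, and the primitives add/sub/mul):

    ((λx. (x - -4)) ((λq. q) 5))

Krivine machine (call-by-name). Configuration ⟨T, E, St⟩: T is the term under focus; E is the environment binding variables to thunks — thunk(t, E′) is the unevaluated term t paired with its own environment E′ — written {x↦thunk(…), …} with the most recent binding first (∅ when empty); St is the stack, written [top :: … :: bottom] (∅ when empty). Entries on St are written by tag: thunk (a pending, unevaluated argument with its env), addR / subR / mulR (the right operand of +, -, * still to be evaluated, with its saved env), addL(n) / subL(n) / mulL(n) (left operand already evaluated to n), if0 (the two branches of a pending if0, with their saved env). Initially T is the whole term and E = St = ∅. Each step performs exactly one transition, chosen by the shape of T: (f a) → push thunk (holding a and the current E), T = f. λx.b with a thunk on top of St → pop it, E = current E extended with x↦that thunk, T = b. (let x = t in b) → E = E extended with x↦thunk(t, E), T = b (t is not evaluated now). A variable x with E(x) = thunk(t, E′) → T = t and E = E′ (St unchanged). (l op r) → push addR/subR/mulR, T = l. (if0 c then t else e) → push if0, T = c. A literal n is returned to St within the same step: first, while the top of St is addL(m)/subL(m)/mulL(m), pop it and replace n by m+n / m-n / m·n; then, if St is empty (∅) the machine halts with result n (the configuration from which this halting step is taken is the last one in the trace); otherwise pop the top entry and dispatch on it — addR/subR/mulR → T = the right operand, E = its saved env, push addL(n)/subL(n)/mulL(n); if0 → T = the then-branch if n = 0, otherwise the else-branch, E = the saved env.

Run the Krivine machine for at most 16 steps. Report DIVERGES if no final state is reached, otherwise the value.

0. <T=((λx. (x - -4)) ((λq. q) 5)), E=∅, St=∅>
1. <T=(λx. (x - -4)), E=∅, St=[thunk]>
2. <T=(x - -4), E={x↦thunk(((λq. q) 5), ∅)}, St=∅>
3. <T=x, E={x↦thunk(((λq. q) 5), ∅)}, St=[subR]>
4. <T=((λq. q) 5), E=∅, St=[subR]>
5. <T=(λq. q), E=∅, St=[thunk :: subR]>
6. <T=q, E={q↦thunk(5, ∅)}, St=[subR]>
7. <T=5, E=∅, St=[subR]>
8. <T=-4, E={x↦thunk(((λq. q) 5), ∅)}, St=[subL(5)]>
→ final value 9

Answer: 9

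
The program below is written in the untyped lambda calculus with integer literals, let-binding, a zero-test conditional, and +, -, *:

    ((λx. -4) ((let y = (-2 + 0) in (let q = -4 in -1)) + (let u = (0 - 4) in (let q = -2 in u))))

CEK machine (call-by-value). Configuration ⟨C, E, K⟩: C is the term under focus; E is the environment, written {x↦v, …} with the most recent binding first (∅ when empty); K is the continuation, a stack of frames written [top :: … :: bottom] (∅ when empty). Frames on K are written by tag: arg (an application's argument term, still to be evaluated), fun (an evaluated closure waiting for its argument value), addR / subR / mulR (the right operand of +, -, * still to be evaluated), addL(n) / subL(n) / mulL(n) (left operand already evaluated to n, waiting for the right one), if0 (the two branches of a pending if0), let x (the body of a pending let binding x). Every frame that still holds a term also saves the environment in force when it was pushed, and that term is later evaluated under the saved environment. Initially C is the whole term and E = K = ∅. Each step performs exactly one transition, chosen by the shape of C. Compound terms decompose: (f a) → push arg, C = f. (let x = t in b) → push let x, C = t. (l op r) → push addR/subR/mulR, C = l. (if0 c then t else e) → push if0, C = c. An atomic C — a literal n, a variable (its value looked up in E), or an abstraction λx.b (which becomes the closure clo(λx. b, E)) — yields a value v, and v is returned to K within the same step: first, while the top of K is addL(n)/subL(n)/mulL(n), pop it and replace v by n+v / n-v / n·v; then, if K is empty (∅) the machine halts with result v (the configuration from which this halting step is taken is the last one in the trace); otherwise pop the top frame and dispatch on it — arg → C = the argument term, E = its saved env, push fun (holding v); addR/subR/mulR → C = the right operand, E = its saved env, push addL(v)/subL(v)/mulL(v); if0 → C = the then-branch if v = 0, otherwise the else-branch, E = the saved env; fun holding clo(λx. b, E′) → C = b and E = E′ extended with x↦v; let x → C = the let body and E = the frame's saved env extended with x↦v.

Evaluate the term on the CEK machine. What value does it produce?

[0] ⟨C=((λx. -4) ((let y = (-2 + 0) in (let q = -4 in -1)) + (let u = (0 - 4) in (let q = -2 in u)))); E=∅; K=∅⟩
[1] ⟨C=(λx. -4); E=∅; K=[arg]⟩
[2] ⟨C=((let y = (-2 + 0) in (let q = -4 in -1)) + (let u = (0 - 4) in (let q = -2 in u))); E=∅; K=[fun]⟩
[3] ⟨C=(let y = (-2 + 0) in (let q = -4 in -1)); E=∅; K=[addR :: fun]⟩
[4] ⟨C=(-2 + 0); E=∅; K=[let y :: addR :: fun]⟩
[5] ⟨C=-2; E=∅; K=[addR :: let y :: addR :: fun]⟩
[6] ⟨C=0; E=∅; K=[addL(-2) :: let y :: addR :: fun]⟩
[7] ⟨C=(let q = -4 in -1); E={y↦-2}; K=[addR :: fun]⟩
[8] ⟨C=-4; E={y↦-2}; K=[let q :: addR :: fun]⟩
[9] ⟨C=-1; E={q↦-4, y↦-2}; K=[addR :: fun]⟩
[10] ⟨C=(let u = (0 - 4) in (let q = -2 in u)); E=∅; K=[addL(-1) :: fun]⟩
[11] ⟨C=(0 - 4); E=∅; K=[let u :: addL(-1) :: fun]⟩
[12] ⟨C=0; E=∅; K=[subR :: let u :: addL(-1) :: fun]⟩
[13] ⟨C=4; E=∅; K=[subL(0) :: let u :: addL(-1) :: fun]⟩
[14] ⟨C=(let q = -2 in u); E={u↦-4}; K=[addL(-1) :: fun]⟩
[15] ⟨C=-2; E={u↦-4}; K=[let q :: addL(-1) :: fun]⟩
[16] ⟨C=u; E={q↦-2, u↦-4}; K=[addL(-1) :: fun]⟩
[17] ⟨C=-4; E={x↦-5}; K=∅⟩
→ final value -4

Answer: -4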